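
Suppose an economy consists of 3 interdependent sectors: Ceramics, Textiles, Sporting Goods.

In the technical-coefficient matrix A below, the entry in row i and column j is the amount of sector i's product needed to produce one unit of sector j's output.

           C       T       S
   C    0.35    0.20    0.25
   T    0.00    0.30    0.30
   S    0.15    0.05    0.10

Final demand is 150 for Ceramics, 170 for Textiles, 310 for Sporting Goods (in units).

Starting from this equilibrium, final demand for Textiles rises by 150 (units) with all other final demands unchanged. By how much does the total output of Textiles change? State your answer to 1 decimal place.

I − A =
  [   0.65    -0.20    -0.25]
  [   0.00     0.70    -0.30]
  [  -0.15    -0.05     0.90]
Cofactors of I−A, C_ij = (−1)^(i+j)·(minor ij) (rows/columns in the sector order above):
  C_11 = (0.70)(0.90) − (-0.30)(-0.05) = 0.6150
  C_12 = −[(0.00)(0.90) − (-0.30)(-0.15)] = 0.0450
  C_13 = (0.00)(-0.05) − (0.70)(-0.15) = 0.1050
  C_21 = −[(-0.20)(0.90) − (-0.25)(-0.05)] = 0.1925
  C_22 = (0.65)(0.90) − (-0.25)(-0.15) = 0.5475
  C_23 = −[(0.65)(-0.05) − (-0.20)(-0.15)] = 0.0625
  C_31 = (-0.20)(-0.30) − (-0.25)(0.70) = 0.2350
  C_32 = −[(0.65)(-0.30) − (-0.25)(0.00)] = 0.1950
  C_33 = (0.65)(0.70) − (-0.20)(0.00) = 0.4550
det(I−A) = Σ_j (I−A)_1j·C_1j = (0.65)(0.6150) + (-0.20)(0.0450) + (-0.25)(0.1050) = 0.3645
adj(I−A) = Cᵀ =
  [ 0.6150   0.1925   0.2350]
  [ 0.0450   0.5475   0.1950]
  [ 0.1050   0.0625   0.4550]
(I − A)⁻¹ = adj(I−A) / det(I−A) ≈
  [   1.6872     0.5281     0.6447]
  [   0.1235     1.5021     0.5350]
  [   0.2881     0.1715     1.2483]
Δx = (I − A)⁻¹ Δd with Δd having +150 in the Textiles component and 0 elsewhere.
So Δx_T = L_TT · (+150), where L_TT = adj(I−A)_TT / det(I−A) = 0.5475 / 0.3645.
Δx_T = 0.5475 × (+150) / 0.3645 = 82.125 / 0.3645 ≈ 225.3.

Δx_T = 225.3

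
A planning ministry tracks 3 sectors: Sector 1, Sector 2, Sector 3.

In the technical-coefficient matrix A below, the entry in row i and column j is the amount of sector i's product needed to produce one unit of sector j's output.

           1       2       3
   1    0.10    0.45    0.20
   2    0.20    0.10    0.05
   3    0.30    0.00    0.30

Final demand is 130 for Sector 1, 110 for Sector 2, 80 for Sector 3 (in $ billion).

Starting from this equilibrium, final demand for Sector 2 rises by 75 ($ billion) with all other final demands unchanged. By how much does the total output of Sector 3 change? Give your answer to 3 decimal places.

Δx_3 = 22.843

I − A =
  [   0.90    -0.45    -0.20]
  [  -0.20     0.90    -0.05]
  [  -0.30     0.00     0.70]
Cofactors of I−A, C_ij = (−1)^(i+j)·(minor ij) (rows/columns in the sector order above):
  C_11 = (0.90)(0.70) − (-0.05)(0.00) = 0.6300
  C_12 = −[(-0.20)(0.70) − (-0.05)(-0.30)] = 0.1550
  C_13 = (-0.20)(0.00) − (0.90)(-0.30) = 0.2700
  C_21 = −[(-0.45)(0.70) − (-0.20)(0.00)] = 0.3150
  C_22 = (0.90)(0.70) − (-0.20)(-0.30) = 0.5700
  C_23 = −[(0.90)(0.00) − (-0.45)(-0.30)] = 0.1350
  C_31 = (-0.45)(-0.05) − (-0.20)(0.90) = 0.2025
  C_32 = −[(0.90)(-0.05) − (-0.20)(-0.20)] = 0.0850
  C_33 = (0.90)(0.90) − (-0.45)(-0.20) = 0.7200
det(I−A) = Σ_j (I−A)_1j·C_1j = (0.90)(0.6300) + (-0.45)(0.1550) + (-0.20)(0.2700) = 0.44325
adj(I−A) = Cᵀ =
  [ 0.6300   0.3150   0.2025]
  [ 0.1550   0.5700   0.0850]
  [ 0.2700   0.1350   0.7200]
(I − A)⁻¹ = adj(I−A) / det(I−A) ≈
  [   1.4213     0.7107     0.4569]
  [   0.3497     1.2860     0.1918]
  [   0.6091     0.3046     1.6244]
Δx = (I − A)⁻¹ Δd with Δd having +75 in the Sector 2 component and 0 elsewhere.
So Δx_3 = L_32 · (+75), where L_32 = adj(I−A)_32 / det(I−A) = 0.1350 / 0.44325.
Δx_3 = 0.1350 × (+75) / 0.44325 = 10.125 / 0.44325 ≈ 22.843.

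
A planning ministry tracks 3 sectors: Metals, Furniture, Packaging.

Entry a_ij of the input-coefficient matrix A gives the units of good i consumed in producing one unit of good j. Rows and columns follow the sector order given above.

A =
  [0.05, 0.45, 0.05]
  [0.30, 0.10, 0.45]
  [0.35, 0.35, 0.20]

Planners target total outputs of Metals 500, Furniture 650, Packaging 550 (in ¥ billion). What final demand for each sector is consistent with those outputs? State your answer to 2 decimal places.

d_1 = 155.00, d_2 = 187.50, d_3 = 37.50

I − A =
  [   0.95    -0.45    -0.05]
  [  -0.30     0.90    -0.45]
  [  -0.35    -0.35     0.80]
d = (I − A) x:
  d_1 = (+0.95)·500 + (-0.45)·650 + (-0.05)·550 = 155.00
  d_2 = (-0.30)·500 + (+0.90)·650 + (-0.45)·550 = 187.50
  d_3 = (-0.35)·500 + (-0.35)·650 + (+0.80)·550 = 37.50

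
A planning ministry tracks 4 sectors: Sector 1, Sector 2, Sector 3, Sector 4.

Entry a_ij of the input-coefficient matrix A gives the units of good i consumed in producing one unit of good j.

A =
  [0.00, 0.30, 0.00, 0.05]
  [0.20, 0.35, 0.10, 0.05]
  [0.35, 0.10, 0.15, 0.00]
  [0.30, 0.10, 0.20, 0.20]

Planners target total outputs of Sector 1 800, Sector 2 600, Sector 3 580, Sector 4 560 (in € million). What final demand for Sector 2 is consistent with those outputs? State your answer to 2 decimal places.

d_2 = 144.00

I − A =
  [   1.00    -0.30     0.00    -0.05]
  [  -0.20     0.65    -0.10    -0.05]
  [  -0.35    -0.10     0.85     0.00]
  [  -0.30    -0.10    -0.20     0.80]
d = (I − A) x:
  d_1 = (+1.00)·800 + (-0.30)·600 + (+0.00)·580 + (-0.05)·560 = 592.00
  d_2 = (-0.20)·800 + (+0.65)·600 + (-0.10)·580 + (-0.05)·560 = 144.00
  d_3 = (-0.35)·800 + (-0.10)·600 + (+0.85)·580 + (+0.00)·560 = 153.00
  d_4 = (-0.30)·800 + (-0.10)·600 + (-0.20)·580 + (+0.80)·560 = 32.00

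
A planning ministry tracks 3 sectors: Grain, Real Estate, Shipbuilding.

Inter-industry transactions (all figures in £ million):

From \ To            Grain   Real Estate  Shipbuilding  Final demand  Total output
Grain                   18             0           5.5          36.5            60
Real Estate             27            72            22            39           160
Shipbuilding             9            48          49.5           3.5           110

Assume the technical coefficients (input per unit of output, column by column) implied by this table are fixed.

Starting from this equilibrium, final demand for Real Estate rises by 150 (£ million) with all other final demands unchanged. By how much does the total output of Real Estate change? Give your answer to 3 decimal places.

Δx_2 = 356.412

Technical coefficients a_ij = z_ij / X_j:
  a_11 = 18/60 = 0.30, a_21 = 27/60 = 0.45, a_31 = 9/60 = 0.15
  a_12 = 0/160 = 0.00, a_22 = 72/160 = 0.45, a_32 = 48/160 = 0.30
  a_13 = 5.5/110 = 0.05, a_23 = 22/110 = 0.20, a_33 = 49.5/110 = 0.45
I − A =
  [   0.70     0.00    -0.05]
  [  -0.45     0.55    -0.20]
  [  -0.15    -0.30     0.55]
Cofactors of I−A, C_ij = (−1)^(i+j)·(minor ij) (rows/columns in the sector order above):
  C_11 = (0.55)(0.55) − (-0.20)(-0.30) = 0.2425
  C_12 = −[(-0.45)(0.55) − (-0.20)(-0.15)] = 0.2775
  C_13 = (-0.45)(-0.30) − (0.55)(-0.15) = 0.2175
  C_21 = −[(0.00)(0.55) − (-0.05)(-0.30)] = 0.0150
  C_22 = (0.70)(0.55) − (-0.05)(-0.15) = 0.3775
  C_23 = −[(0.70)(-0.30) − (0.00)(-0.15)] = 0.2100
  C_31 = (0.00)(-0.20) − (-0.05)(0.55) = 0.0275
  C_32 = −[(0.70)(-0.20) − (-0.05)(-0.45)] = 0.1625
  C_33 = (0.70)(0.55) − (0.00)(-0.45) = 0.3850
det(I−A) = Σ_j (I−A)_1j·C_1j = (0.70)(0.2425) + (0.00)(0.2775) + (-0.05)(0.2175) = 0.158875
adj(I−A) = Cᵀ =
  [ 0.2425   0.0150   0.0275]
  [ 0.2775   0.3775   0.1625]
  [ 0.2175   0.2100   0.3850]
(I − A)⁻¹ = adj(I−A) / det(I−A) ≈
  [   1.5264     0.0944     0.1731]
  [   1.7467     2.3761     1.0228]
  [   1.3690     1.3218     2.4233]
Δx = (I − A)⁻¹ Δd with Δd having +150 in the Real Estate component and 0 elsewhere.
So Δx_2 = L_22 · (+150), where L_22 = adj(I−A)_22 / det(I−A) = 0.3775 / 0.158875.
Δx_2 = 0.3775 × (+150) / 0.158875 = 56.625 / 0.158875 ≈ 356.412.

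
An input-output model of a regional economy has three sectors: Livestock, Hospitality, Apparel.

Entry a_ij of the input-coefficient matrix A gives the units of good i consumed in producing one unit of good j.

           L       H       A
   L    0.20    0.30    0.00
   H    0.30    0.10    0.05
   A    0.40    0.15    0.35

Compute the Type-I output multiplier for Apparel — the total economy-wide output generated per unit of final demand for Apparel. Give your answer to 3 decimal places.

m_A = 1.723

I − A =
  [   0.80    -0.30     0.00]
  [  -0.30     0.90    -0.05]
  [  -0.40    -0.15     0.65]
Cofactors of I−A, C_ij = (−1)^(i+j)·(minor ij) (rows/columns in the sector order above):
  C_11 = (0.90)(0.65) − (-0.05)(-0.15) = 0.5775
  C_12 = −[(-0.30)(0.65) − (-0.05)(-0.40)] = 0.2150
  C_13 = (-0.30)(-0.15) − (0.90)(-0.40) = 0.4050
  C_21 = −[(-0.30)(0.65) − (0.00)(-0.15)] = 0.1950
  C_22 = (0.80)(0.65) − (0.00)(-0.40) = 0.5200
  C_23 = −[(0.80)(-0.15) − (-0.30)(-0.40)] = 0.2400
  C_31 = (-0.30)(-0.05) − (0.00)(0.90) = 0.0150
  C_32 = −[(0.80)(-0.05) − (0.00)(-0.30)] = 0.0400
  C_33 = (0.80)(0.90) − (-0.30)(-0.30) = 0.6300
det(I−A) = Σ_j (I−A)_1j·C_1j = (0.80)(0.5775) + (-0.30)(0.2150) + (0.00)(0.4050) = 0.3975
adj(I−A) = Cᵀ =
  [ 0.5775   0.1950   0.0150]
  [ 0.2150   0.5200   0.0400]
  [ 0.4050   0.2400   0.6300]
(I − A)⁻¹ = adj(I−A) / det(I−A) ≈
  [   1.4528     0.4906     0.0377]
  [   0.5409     1.3082     0.1006]
  [   1.0189     0.6038     1.5849]
The output multiplier for sector j is the column-j sum of the Leontief inverse (I − A)⁻¹ = adj(I−A) / det(I−A).
Column A of adj(I−A): (0.0150, 0.0400, 0.6300); det(I−A) = 0.3975.
m_A = (0.0150 + 0.0400 + 0.6300) / 0.3975 = 0.685 / 0.3975 ≈ 1.723.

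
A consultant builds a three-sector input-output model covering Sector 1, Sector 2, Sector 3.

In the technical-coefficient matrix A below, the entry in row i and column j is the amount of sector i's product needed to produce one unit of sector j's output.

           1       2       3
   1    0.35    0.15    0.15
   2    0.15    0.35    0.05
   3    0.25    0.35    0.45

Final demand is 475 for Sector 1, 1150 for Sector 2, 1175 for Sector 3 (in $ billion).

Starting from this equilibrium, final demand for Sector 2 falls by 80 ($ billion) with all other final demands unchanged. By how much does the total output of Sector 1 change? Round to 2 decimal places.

I − A =
  [   0.65    -0.15    -0.15]
  [  -0.15     0.65    -0.05]
  [  -0.25    -0.35     0.55]
Cofactors of I−A, C_ij = (−1)^(i+j)·(minor ij) (rows/columns in the sector order above):
  C_11 = (0.65)(0.55) − (-0.05)(-0.35) = 0.3400
  C_12 = −[(-0.15)(0.55) − (-0.05)(-0.25)] = 0.0950
  C_13 = (-0.15)(-0.35) − (0.65)(-0.25) = 0.2150
  C_21 = −[(-0.15)(0.55) − (-0.15)(-0.35)] = 0.1350
  C_22 = (0.65)(0.55) − (-0.15)(-0.25) = 0.3200
  C_23 = −[(0.65)(-0.35) − (-0.15)(-0.25)] = 0.2650
  C_31 = (-0.15)(-0.05) − (-0.15)(0.65) = 0.1050
  C_32 = −[(0.65)(-0.05) − (-0.15)(-0.15)] = 0.0550
  C_33 = (0.65)(0.65) − (-0.15)(-0.15) = 0.4000
det(I−A) = Σ_j (I−A)_1j·C_1j = (0.65)(0.3400) + (-0.15)(0.0950) + (-0.15)(0.2150) = 0.1745
adj(I−A) = Cᵀ =
  [ 0.3400   0.1350   0.1050]
  [ 0.0950   0.3200   0.0550]
  [ 0.2150   0.2650   0.4000]
(I − A)⁻¹ = adj(I−A) / det(I−A) ≈
  [   1.9484     0.7736     0.6017]
  [   0.5444     1.8338     0.3152]
  [   1.2321     1.5186     2.2923]
Δx = (I − A)⁻¹ Δd with Δd having -80 in the Sector 2 component and 0 elsewhere.
So Δx_1 = L_12 · (-80), where L_12 = adj(I−A)_12 / det(I−A) = 0.1350 / 0.1745.
Δx_1 = 0.1350 × (-80) / 0.1745 = -10.80 / 0.1745 ≈ -61.89.

Δx_1 = -61.89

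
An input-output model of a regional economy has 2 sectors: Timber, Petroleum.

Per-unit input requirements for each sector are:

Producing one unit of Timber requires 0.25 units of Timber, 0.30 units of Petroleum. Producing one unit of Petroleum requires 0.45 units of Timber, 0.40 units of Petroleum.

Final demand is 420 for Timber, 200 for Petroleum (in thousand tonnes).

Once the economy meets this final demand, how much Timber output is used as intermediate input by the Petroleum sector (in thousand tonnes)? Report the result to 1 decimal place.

I − A =
  [   0.75    -0.45]
  [  -0.30     0.60]
det(I−A) = (0.75)(0.60) − (-0.45)(-0.30) = 0.3150
adj(I−A) = [[0.60, 0.45], [0.30, 0.75]]
(I − A)⁻¹ = adj(I−A) / det(I−A) ≈
  [   1.9048     1.4286]
  [   0.9524     2.3810]
First solve x = (I − A)⁻¹ d = adj(I−A)·d / det(I−A); in particular x_P = (0.30·420 + 0.75·200) / 0.3150 = 276.00 / 0.3150 ≈ 876.190.
Intermediate flow from T to P: z_TP = a_TP · x_P = 0.45 × 276.00 / 0.3150 = 124.20 / 0.3150 ≈ 394.3.

z_TP = 394.3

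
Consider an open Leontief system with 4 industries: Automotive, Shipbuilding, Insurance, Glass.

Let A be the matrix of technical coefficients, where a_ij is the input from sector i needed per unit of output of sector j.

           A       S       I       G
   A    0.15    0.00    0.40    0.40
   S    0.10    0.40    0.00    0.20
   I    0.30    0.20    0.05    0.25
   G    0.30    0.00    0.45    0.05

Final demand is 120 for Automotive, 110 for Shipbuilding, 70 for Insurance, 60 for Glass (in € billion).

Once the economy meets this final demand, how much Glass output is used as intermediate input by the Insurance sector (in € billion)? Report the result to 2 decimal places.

I − A =
  [   0.85     0.00    -0.40    -0.40]
  [  -0.10     0.60     0.00    -0.20]
  [  -0.30    -0.20     0.95    -0.25]
  [  -0.30     0.00    -0.45     0.95]
Compute the cofactors C_ij = (−1)^(i+j)·(3×3 minor ij) of I−A; the adjugate is their transpose:
adj(I−A) = Cᵀ =
  [ 0.4560   0.1120   0.3360   0.3040]
  [ 0.1630   0.3595   0.1565   0.1855]
  [ 0.2470   0.1375   0.4125   0.2415]
  [ 0.2610   0.1005   0.3015   0.4045]
det(I−A) = Σ_j (I−A)_1j·C_1j = (0.85)(0.4560) + (0.00)(0.1630) + (-0.40)(0.2470) + (-0.40)(0.2610) = 0.1844
(I − A)⁻¹ = adj(I−A) / det(I−A) ≈
  [   2.4729     0.6074     1.8221     1.6486]
  [   0.8839     1.9496     0.8487     1.0060]
  [   1.3395     0.7457     2.2370     1.3097]
  [   1.4154     0.5450     1.6350     2.1936]
First solve x = (I − A)⁻¹ d = adj(I−A)·d / det(I−A); in particular x_I = (0.2470·120 + 0.1375·110 + 0.4125·70 + 0.2415·60) / 0.1844 = 88.13 / 0.1844 ≈ 477.9284.
Intermediate flow from G to I: z_GI = a_GI · x_I = 0.45 × 88.13 / 0.1844 = 39.6585 / 0.1844 ≈ 215.07.

z_GI = 215.07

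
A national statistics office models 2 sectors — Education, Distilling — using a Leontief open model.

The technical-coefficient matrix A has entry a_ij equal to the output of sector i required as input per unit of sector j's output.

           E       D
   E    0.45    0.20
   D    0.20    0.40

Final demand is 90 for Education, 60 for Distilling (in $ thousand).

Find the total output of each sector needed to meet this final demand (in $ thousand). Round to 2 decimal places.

I − A =
  [   0.55    -0.20]
  [  -0.20     0.60]
det(I−A) = (0.55)(0.60) − (-0.20)(-0.20) = 0.2900
adj(I−A) = [[0.60, 0.20], [0.20, 0.55]]
(I − A)⁻¹ = adj(I−A) / det(I−A) ≈
  [   2.0690     0.6897]
  [   0.6897     1.8966]
x = (I − A)⁻¹ d = adj(I−A)·d / det(I−A), with det(I−A) = 0.2900:
  x_E = (0.60·90 + 0.20·60) / 0.2900 = 66.00 / 0.2900 ≈ 227.59
  x_D = (0.20·90 + 0.55·60) / 0.2900 = 51.00 / 0.2900 ≈ 175.86

x_E = 227.59, x_D = 175.86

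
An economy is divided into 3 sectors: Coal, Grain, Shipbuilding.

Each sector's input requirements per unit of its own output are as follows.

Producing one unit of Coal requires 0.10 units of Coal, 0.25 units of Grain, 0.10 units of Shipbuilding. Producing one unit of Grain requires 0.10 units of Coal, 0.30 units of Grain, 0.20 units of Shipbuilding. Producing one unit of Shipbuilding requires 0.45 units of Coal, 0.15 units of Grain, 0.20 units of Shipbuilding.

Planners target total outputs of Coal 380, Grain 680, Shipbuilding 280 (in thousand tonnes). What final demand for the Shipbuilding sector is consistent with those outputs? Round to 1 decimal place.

d_3 = 50.0

I − A =
  [   0.90    -0.10    -0.45]
  [  -0.25     0.70    -0.15]
  [  -0.10    -0.20     0.80]
d = (I − A) x:
  d_1 = (+0.90)·380 + (-0.10)·680 + (-0.45)·280 = 148.0
  d_2 = (-0.25)·380 + (+0.70)·680 + (-0.15)·280 = 339.0
  d_3 = (-0.10)·380 + (-0.20)·680 + (+0.80)·280 = 50.0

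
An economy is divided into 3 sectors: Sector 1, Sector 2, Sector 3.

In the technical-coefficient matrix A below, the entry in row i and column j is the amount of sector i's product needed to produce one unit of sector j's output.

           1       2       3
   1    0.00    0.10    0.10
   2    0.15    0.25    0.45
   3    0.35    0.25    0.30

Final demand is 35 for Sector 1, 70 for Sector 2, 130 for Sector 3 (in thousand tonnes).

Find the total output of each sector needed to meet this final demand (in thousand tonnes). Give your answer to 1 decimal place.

I − A =
  [   1.00    -0.10    -0.10]
  [  -0.15     0.75    -0.45]
  [  -0.35    -0.25     0.70]
Cofactors of I−A, C_ij = (−1)^(i+j)·(minor ij) (rows/columns in the sector order above):
  C_11 = (0.75)(0.70) − (-0.45)(-0.25) = 0.4125
  C_12 = −[(-0.15)(0.70) − (-0.45)(-0.35)] = 0.2625
  C_13 = (-0.15)(-0.25) − (0.75)(-0.35) = 0.3000
  C_21 = −[(-0.10)(0.70) − (-0.10)(-0.25)] = 0.0950
  C_22 = (1.00)(0.70) − (-0.10)(-0.35) = 0.6650
  C_23 = −[(1.00)(-0.25) − (-0.10)(-0.35)] = 0.2850
  C_31 = (-0.10)(-0.45) − (-0.10)(0.75) = 0.1200
  C_32 = −[(1.00)(-0.45) − (-0.10)(-0.15)] = 0.4650
  C_33 = (1.00)(0.75) − (-0.10)(-0.15) = 0.7350
det(I−A) = Σ_j (I−A)_1j·C_1j = (1.00)(0.4125) + (-0.10)(0.2625) + (-0.10)(0.3000) = 0.35625
adj(I−A) = Cᵀ =
  [ 0.4125   0.0950   0.1200]
  [ 0.2625   0.6650   0.4650]
  [ 0.3000   0.2850   0.7350]
(I − A)⁻¹ = adj(I−A) / det(I−A) ≈
  [   1.1579     0.2667     0.3368]
  [   0.7368     1.8667     1.3053]
  [   0.8421     0.8000     2.0632]
x = (I − A)⁻¹ d = adj(I−A)·d / det(I−A), with det(I−A) = 0.35625:
  x_1 = (0.4125·35 + 0.0950·70 + 0.1200·130) / 0.35625 = 36.6875 / 0.35625 ≈ 103.0
  x_2 = (0.2625·35 + 0.6650·70 + 0.4650·130) / 0.35625 = 116.1875 / 0.35625 ≈ 326.1
  x_3 = (0.3000·35 + 0.2850·70 + 0.7350·130) / 0.35625 = 126.00 / 0.35625 ≈ 353.7

x_1 = 103.0, x_2 = 326.1, x_3 = 353.7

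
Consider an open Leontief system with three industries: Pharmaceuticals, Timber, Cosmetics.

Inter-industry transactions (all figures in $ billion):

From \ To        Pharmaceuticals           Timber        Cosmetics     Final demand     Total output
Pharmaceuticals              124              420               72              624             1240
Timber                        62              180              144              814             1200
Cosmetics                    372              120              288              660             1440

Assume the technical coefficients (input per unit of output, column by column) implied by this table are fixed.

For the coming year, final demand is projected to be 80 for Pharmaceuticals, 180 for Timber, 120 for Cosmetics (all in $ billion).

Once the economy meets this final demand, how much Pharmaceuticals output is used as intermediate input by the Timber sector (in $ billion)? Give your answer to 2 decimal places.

z_12 = 88.88

Technical coefficients a_ij = z_ij / X_j:
  a_11 = 124/1240 = 0.10, a_21 = 62/1240 = 0.05, a_31 = 372/1240 = 0.30
  a_12 = 420/1200 = 0.35, a_22 = 180/1200 = 0.15, a_32 = 120/1200 = 0.10
  a_13 = 72/1440 = 0.05, a_23 = 144/1440 = 0.10, a_33 = 288/1440 = 0.20
I − A =
  [   0.90    -0.35    -0.05]
  [  -0.05     0.85    -0.10]
  [  -0.30    -0.10     0.80]
Cofactors of I−A, C_ij = (−1)^(i+j)·(minor ij) (rows/columns in the sector order above):
  C_11 = (0.85)(0.80) − (-0.10)(-0.10) = 0.6700
  C_12 = −[(-0.05)(0.80) − (-0.10)(-0.30)] = 0.0700
  C_13 = (-0.05)(-0.10) − (0.85)(-0.30) = 0.2600
  C_21 = −[(-0.35)(0.80) − (-0.05)(-0.10)] = 0.2850
  C_22 = (0.90)(0.80) − (-0.05)(-0.30) = 0.7050
  C_23 = −[(0.90)(-0.10) − (-0.35)(-0.30)] = 0.1950
  C_31 = (-0.35)(-0.10) − (-0.05)(0.85) = 0.0775
  C_32 = −[(0.90)(-0.10) − (-0.05)(-0.05)] = 0.0925
  C_33 = (0.90)(0.85) − (-0.35)(-0.05) = 0.7475
det(I−A) = Σ_j (I−A)_1j·C_1j = (0.90)(0.6700) + (-0.35)(0.0700) + (-0.05)(0.2600) = 0.5655
adj(I−A) = Cᵀ =
  [ 0.6700   0.2850   0.0775]
  [ 0.0700   0.7050   0.0925]
  [ 0.2600   0.1950   0.7475]
(I − A)⁻¹ = adj(I−A) / det(I−A) ≈
  [   1.1848     0.5040     0.1370]
  [   0.1238     1.2467     0.1636]
  [   0.4598     0.3448     1.3218]
First solve x = (I − A)⁻¹ d = adj(I−A)·d / det(I−A); in particular x_2 = (0.0700·80 + 0.7050·180 + 0.0925·120) / 0.5655 = 143.60 / 0.5655 ≈ 253.9346.
Intermediate flow from 1 to 2: z_12 = a_12 · x_2 = 0.35 × 143.60 / 0.5655 = 50.26 / 0.5655 ≈ 88.88.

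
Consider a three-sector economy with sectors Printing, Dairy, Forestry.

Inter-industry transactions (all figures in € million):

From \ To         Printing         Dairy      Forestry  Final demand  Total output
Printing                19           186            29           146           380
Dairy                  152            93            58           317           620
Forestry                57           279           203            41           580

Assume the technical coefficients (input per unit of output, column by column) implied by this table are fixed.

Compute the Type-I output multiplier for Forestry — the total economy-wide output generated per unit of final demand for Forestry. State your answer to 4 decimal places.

m_3 = 2.2772

Technical coefficients a_ij = z_ij / X_j:
  a_11 = 19/380 = 0.05, a_21 = 152/380 = 0.40, a_31 = 57/380 = 0.15
  a_12 = 186/620 = 0.30, a_22 = 93/620 = 0.15, a_32 = 279/620 = 0.45
  a_13 = 29/580 = 0.05, a_23 = 58/580 = 0.10, a_33 = 203/580 = 0.35
I − A =
  [   0.95    -0.30    -0.05]
  [  -0.40     0.85    -0.10]
  [  -0.15    -0.45     0.65]
Cofactors of I−A, C_ij = (−1)^(i+j)·(minor ij) (rows/columns in the sector order above):
  C_11 = (0.85)(0.65) − (-0.10)(-0.45) = 0.5075
  C_12 = −[(-0.40)(0.65) − (-0.10)(-0.15)] = 0.2750
  C_13 = (-0.40)(-0.45) − (0.85)(-0.15) = 0.3075
  C_21 = −[(-0.30)(0.65) − (-0.05)(-0.45)] = 0.2175
  C_22 = (0.95)(0.65) − (-0.05)(-0.15) = 0.6100
  C_23 = −[(0.95)(-0.45) − (-0.30)(-0.15)] = 0.4725
  C_31 = (-0.30)(-0.10) − (-0.05)(0.85) = 0.0725
  C_32 = −[(0.95)(-0.10) − (-0.05)(-0.40)] = 0.1150
  C_33 = (0.95)(0.85) − (-0.30)(-0.40) = 0.6875
det(I−A) = Σ_j (I−A)_1j·C_1j = (0.95)(0.5075) + (-0.30)(0.2750) + (-0.05)(0.3075) = 0.38425
adj(I−A) = Cᵀ =
  [ 0.5075   0.2175   0.0725]
  [ 0.2750   0.6100   0.1150]
  [ 0.3075   0.4725   0.6875]
(I − A)⁻¹ = adj(I−A) / det(I−A) ≈
  [   1.32075     0.56604     0.18868]
  [   0.71568     1.58751     0.29928]
  [   0.80026     1.22967     1.78920]
The output multiplier for sector j is the column-j sum of the Leontief inverse (I − A)⁻¹ = adj(I−A) / det(I−A).
Column 3 of adj(I−A): (0.0725, 0.1150, 0.6875); det(I−A) = 0.38425.
m_3 = (0.0725 + 0.1150 + 0.6875) / 0.38425 = 0.875 / 0.38425 ≈ 2.2772.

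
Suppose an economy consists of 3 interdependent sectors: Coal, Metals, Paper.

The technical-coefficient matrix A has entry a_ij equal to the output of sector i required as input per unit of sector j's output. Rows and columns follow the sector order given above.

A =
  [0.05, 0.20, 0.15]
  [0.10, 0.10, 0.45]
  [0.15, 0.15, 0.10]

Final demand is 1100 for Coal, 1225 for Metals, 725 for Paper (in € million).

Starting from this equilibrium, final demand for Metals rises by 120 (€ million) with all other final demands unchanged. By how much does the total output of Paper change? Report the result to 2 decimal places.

Δx_3 = 31.78

I − A =
  [   0.95    -0.20    -0.15]
  [  -0.10     0.90    -0.45]
  [  -0.15    -0.15     0.90]
Cofactors of I−A, C_ij = (−1)^(i+j)·(minor ij) (rows/columns in the sector order above):
  C_11 = (0.90)(0.90) − (-0.45)(-0.15) = 0.7425
  C_12 = −[(-0.10)(0.90) − (-0.45)(-0.15)] = 0.1575
  C_13 = (-0.10)(-0.15) − (0.90)(-0.15) = 0.1500
  C_21 = −[(-0.20)(0.90) − (-0.15)(-0.15)] = 0.2025
  C_22 = (0.95)(0.90) − (-0.15)(-0.15) = 0.8325
  C_23 = −[(0.95)(-0.15) − (-0.20)(-0.15)] = 0.1725
  C_31 = (-0.20)(-0.45) − (-0.15)(0.90) = 0.2250
  C_32 = −[(0.95)(-0.45) − (-0.15)(-0.10)] = 0.4425
  C_33 = (0.95)(0.90) − (-0.20)(-0.10) = 0.8350
det(I−A) = Σ_j (I−A)_1j·C_1j = (0.95)(0.7425) + (-0.20)(0.1575) + (-0.15)(0.1500) = 0.651375
adj(I−A) = Cᵀ =
  [ 0.7425   0.2025   0.2250]
  [ 0.1575   0.8325   0.4425]
  [ 0.1500   0.1725   0.8350]
(I − A)⁻¹ = adj(I−A) / det(I−A) ≈
  [   1.1399     0.3109     0.3454]
  [   0.2418     1.2781     0.6793]
  [   0.2303     0.2648     1.2819]
Δx = (I − A)⁻¹ Δd with Δd having +120 in the Metals component and 0 elsewhere.
So Δx_3 = L_32 · (+120), where L_32 = adj(I−A)_32 / det(I−A) = 0.1725 / 0.651375.
Δx_3 = 0.1725 × (+120) / 0.651375 = 20.70 / 0.651375 ≈ 31.78.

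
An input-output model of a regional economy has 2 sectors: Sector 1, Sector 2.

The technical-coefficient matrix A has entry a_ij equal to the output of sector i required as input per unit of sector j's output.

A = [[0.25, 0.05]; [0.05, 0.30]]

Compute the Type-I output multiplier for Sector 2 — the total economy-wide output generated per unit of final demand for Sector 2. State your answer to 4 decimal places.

m_2 = 1.5311

I − A =
  [   0.75    -0.05]
  [  -0.05     0.70]
det(I−A) = (0.75)(0.70) − (-0.05)(-0.05) = 0.5225
adj(I−A) = [[0.70, 0.05], [0.05, 0.75]]
(I − A)⁻¹ = adj(I−A) / det(I−A) ≈
  [   1.33971     0.09569]
  [   0.09569     1.43541]
The output multiplier for sector j is the column-j sum of the Leontief inverse (I − A)⁻¹ = adj(I−A) / det(I−A).
Column 2 of adj(I−A): (0.05, 0.75); det(I−A) = 0.5225.
m_2 = (0.05 + 0.75) / 0.5225 = 0.80 / 0.5225 ≈ 1.5311.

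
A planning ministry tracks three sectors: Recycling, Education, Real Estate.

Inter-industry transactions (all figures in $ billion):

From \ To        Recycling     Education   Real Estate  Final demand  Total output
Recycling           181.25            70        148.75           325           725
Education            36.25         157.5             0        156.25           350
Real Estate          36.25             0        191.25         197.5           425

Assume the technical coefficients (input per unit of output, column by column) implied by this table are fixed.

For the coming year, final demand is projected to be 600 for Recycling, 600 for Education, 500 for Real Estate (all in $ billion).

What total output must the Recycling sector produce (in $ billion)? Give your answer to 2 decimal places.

Technical coefficients a_ij = z_ij / X_j:
  a_11 = 181.25/725 = 0.25, a_21 = 36.25/725 = 0.05, a_31 = 36.25/725 = 0.05
  a_12 = 70/350 = 0.20, a_22 = 157.5/350 = 0.45, a_32 = 0/350 = 0.00
  a_13 = 148.75/425 = 0.35, a_23 = 0/425 = 0.00, a_33 = 191.25/425 = 0.45
I − A =
  [   0.75    -0.20    -0.35]
  [  -0.05     0.55     0.00]
  [  -0.05     0.00     0.55]
Cofactors of I−A, C_ij = (−1)^(i+j)·(minor ij) (rows/columns in the sector order above):
  C_11 = (0.55)(0.55) − (0.00)(0.00) = 0.3025
  C_12 = −[(-0.05)(0.55) − (0.00)(-0.05)] = 0.0275
  C_13 = (-0.05)(0.00) − (0.55)(-0.05) = 0.0275
  C_21 = −[(-0.20)(0.55) − (-0.35)(0.00)] = 0.1100
  C_22 = (0.75)(0.55) − (-0.35)(-0.05) = 0.3950
  C_23 = −[(0.75)(0.00) − (-0.20)(-0.05)] = 0.0100
  C_31 = (-0.20)(0.00) − (-0.35)(0.55) = 0.1925
  C_32 = −[(0.75)(0.00) − (-0.35)(-0.05)] = 0.0175
  C_33 = (0.75)(0.55) − (-0.20)(-0.05) = 0.4025
det(I−A) = Σ_j (I−A)_1j·C_1j = (0.75)(0.3025) + (-0.20)(0.0275) + (-0.35)(0.0275) = 0.21175
adj(I−A) = Cᵀ =
  [ 0.3025   0.1100   0.1925]
  [ 0.0275   0.3950   0.0175]
  [ 0.0275   0.0100   0.4025]
(I − A)⁻¹ = adj(I−A) / det(I−A) ≈
  [   1.4286     0.5195     0.9091]
  [   0.1299     1.8654     0.0826]
  [   0.1299     0.0472     1.9008]
x = (I − A)⁻¹ d = adj(I−A)·d / det(I−A), with det(I−A) = 0.21175:
  x_1 = (0.3025·600 + 0.1100·600 + 0.1925·500) / 0.21175 = 343.75 / 0.21175 ≈ 1623.38
  x_2 = (0.0275·600 + 0.3950·600 + 0.0175·500) / 0.21175 = 262.25 / 0.21175 ≈ 1238.49
  x_3 = (0.0275·600 + 0.0100·600 + 0.4025·500) / 0.21175 = 223.75 / 0.21175 ≈ 1056.67

x_1 = 1623.38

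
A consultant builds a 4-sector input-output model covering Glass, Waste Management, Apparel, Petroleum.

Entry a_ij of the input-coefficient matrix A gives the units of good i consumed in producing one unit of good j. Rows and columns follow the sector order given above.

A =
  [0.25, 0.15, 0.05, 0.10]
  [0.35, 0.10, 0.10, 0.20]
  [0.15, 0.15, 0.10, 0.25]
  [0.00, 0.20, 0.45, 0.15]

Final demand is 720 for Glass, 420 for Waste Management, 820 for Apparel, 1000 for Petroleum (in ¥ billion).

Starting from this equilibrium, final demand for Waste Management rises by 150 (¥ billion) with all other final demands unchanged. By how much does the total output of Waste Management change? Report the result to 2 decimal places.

I − A =
  [   0.75    -0.15    -0.05    -0.10]
  [  -0.35     0.90    -0.10    -0.20]
  [  -0.15    -0.15     0.90    -0.25]
  [   0.00    -0.20    -0.45     0.85]
Compute the cofactors C_ij = (−1)^(i+j)·(3×3 minor ij) of I−A; the adjugate is their transpose:
adj(I−A) = Cᵀ =
  [ 0.520000   0.131500   0.105000   0.123000]
  [ 0.254625   0.476250   0.161875   0.189625]
  [ 0.170875   0.155250   0.492125   0.201375]
  [ 0.150375   0.194250   0.298625   0.537375]
det(I−A) = Σ_j (I−A)_1j·C_1j = (0.75)(0.520000) + (-0.15)(0.254625) + (-0.05)(0.170875) + (-0.10)(0.150375) = 0.328225
(I − A)⁻¹ = adj(I−A) / det(I−A) ≈
  [   1.5843     0.4006     0.3199     0.3747]
  [   0.7758     1.4510     0.4932     0.5777]
  [   0.5206     0.4730     1.4994     0.6135]
  [   0.4581     0.5918     0.9098     1.6372]
Δx = (I − A)⁻¹ Δd with Δd having +150 in the Waste Management component and 0 elsewhere.
So Δx_2 = L_22 · (+150), where L_22 = adj(I−A)_22 / det(I−A) = 0.476250 / 0.328225.
Δx_2 = 0.476250 × (+150) / 0.328225 = 71.4375 / 0.328225 ≈ 217.65.

Δx_2 = 217.65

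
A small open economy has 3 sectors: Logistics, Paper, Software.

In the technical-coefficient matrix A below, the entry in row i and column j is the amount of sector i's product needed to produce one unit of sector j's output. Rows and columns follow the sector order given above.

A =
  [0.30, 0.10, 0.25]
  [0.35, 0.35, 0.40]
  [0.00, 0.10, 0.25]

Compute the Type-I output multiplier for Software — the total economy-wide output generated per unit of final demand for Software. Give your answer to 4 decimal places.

I − A =
  [   0.70    -0.10    -0.25]
  [  -0.35     0.65    -0.40]
  [   0.00    -0.10     0.75]
Cofactors of I−A, C_ij = (−1)^(i+j)·(minor ij) (rows/columns in the sector order above):
  C_11 = (0.65)(0.75) − (-0.40)(-0.10) = 0.4475
  C_12 = −[(-0.35)(0.75) − (-0.40)(0.00)] = 0.2625
  C_13 = (-0.35)(-0.10) − (0.65)(0.00) = 0.0350
  C_21 = −[(-0.10)(0.75) − (-0.25)(-0.10)] = 0.1000
  C_22 = (0.70)(0.75) − (-0.25)(0.00) = 0.5250
  C_23 = −[(0.70)(-0.10) − (-0.10)(0.00)] = 0.0700
  C_31 = (-0.10)(-0.40) − (-0.25)(0.65) = 0.2025
  C_32 = −[(0.70)(-0.40) − (-0.25)(-0.35)] = 0.3675
  C_33 = (0.70)(0.65) − (-0.10)(-0.35) = 0.4200
det(I−A) = Σ_j (I−A)_1j·C_1j = (0.70)(0.4475) + (-0.10)(0.2625) + (-0.25)(0.0350) = 0.27825
adj(I−A) = Cᵀ =
  [ 0.4475   0.1000   0.2025]
  [ 0.2625   0.5250   0.3675]
  [ 0.0350   0.0700   0.4200]
(I − A)⁻¹ = adj(I−A) / det(I−A) ≈
  [   1.60827     0.35939     0.72776]
  [   0.94340     1.88679     1.32075]
  [   0.12579     0.25157     1.50943]
The output multiplier for sector j is the column-j sum of the Leontief inverse (I − A)⁻¹ = adj(I−A) / det(I−A).
Column 3 of adj(I−A): (0.2025, 0.3675, 0.4200); det(I−A) = 0.27825.
m_3 = (0.2025 + 0.3675 + 0.4200) / 0.27825 = 0.99 / 0.27825 ≈ 3.5580.

m_3 = 3.5580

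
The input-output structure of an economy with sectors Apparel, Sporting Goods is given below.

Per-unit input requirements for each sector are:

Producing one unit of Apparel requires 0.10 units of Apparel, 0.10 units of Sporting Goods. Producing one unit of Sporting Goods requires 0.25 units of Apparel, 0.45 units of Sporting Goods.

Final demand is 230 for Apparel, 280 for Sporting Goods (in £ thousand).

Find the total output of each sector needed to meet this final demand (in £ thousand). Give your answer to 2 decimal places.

x_A = 418.09, x_S = 585.11

I − A =
  [   0.90    -0.25]
  [  -0.10     0.55]
det(I−A) = (0.90)(0.55) − (-0.25)(-0.10) = 0.4700
adj(I−A) = [[0.55, 0.25], [0.10, 0.90]]
(I − A)⁻¹ = adj(I−A) / det(I−A) ≈
  [   1.1702     0.5319]
  [   0.2128     1.9149]
x = (I − A)⁻¹ d = adj(I−A)·d / det(I−A), with det(I−A) = 0.4700:
  x_A = (0.55·230 + 0.25·280) / 0.4700 = 196.50 / 0.4700 ≈ 418.09
  x_S = (0.10·230 + 0.90·280) / 0.4700 = 275.00 / 0.4700 ≈ 585.11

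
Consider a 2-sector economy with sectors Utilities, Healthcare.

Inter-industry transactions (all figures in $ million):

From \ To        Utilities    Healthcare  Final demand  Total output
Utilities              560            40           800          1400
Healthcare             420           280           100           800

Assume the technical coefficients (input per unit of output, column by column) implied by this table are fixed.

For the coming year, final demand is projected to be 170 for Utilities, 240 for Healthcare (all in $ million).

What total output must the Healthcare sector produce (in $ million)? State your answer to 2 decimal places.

Technical coefficients a_ij = z_ij / X_j:
  a_11 = 560/1400 = 0.40, a_21 = 420/1400 = 0.30
  a_12 = 40/800 = 0.05, a_22 = 280/800 = 0.35
I − A =
  [   0.60    -0.05]
  [  -0.30     0.65]
det(I−A) = (0.60)(0.65) − (-0.05)(-0.30) = 0.3750
adj(I−A) = [[0.65, 0.05], [0.30, 0.60]]
(I − A)⁻¹ = adj(I−A) / det(I−A) ≈
  [   1.7333     0.1333]
  [   0.8000     1.6000]
x = (I − A)⁻¹ d = adj(I−A)·d / det(I−A), with det(I−A) = 0.3750:
  x_1 = (0.65·170 + 0.05·240) / 0.3750 = 122.50 / 0.3750 ≈ 326.67
  x_2 = (0.30·170 + 0.60·240) / 0.3750 = 195.00 / 0.3750 = 520.00

x_2 = 520.00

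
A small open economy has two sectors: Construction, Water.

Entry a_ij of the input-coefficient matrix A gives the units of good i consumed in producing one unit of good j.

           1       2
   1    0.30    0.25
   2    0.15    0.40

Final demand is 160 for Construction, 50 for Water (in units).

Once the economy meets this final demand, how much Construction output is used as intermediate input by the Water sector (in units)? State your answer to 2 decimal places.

I − A =
  [   0.70    -0.25]
  [  -0.15     0.60]
det(I−A) = (0.70)(0.60) − (-0.25)(-0.15) = 0.3825
adj(I−A) = [[0.60, 0.25], [0.15, 0.70]]
(I − A)⁻¹ = adj(I−A) / det(I−A) ≈
  [   1.5686     0.6536]
  [   0.3922     1.8301]
First solve x = (I − A)⁻¹ d = adj(I−A)·d / det(I−A); in particular x_2 = (0.15·160 + 0.70·50) / 0.3825 = 59.00 / 0.3825 ≈ 154.2484.
Intermediate flow from 1 to 2: z_12 = a_12 · x_2 = 0.25 × 59.00 / 0.3825 = 14.75 / 0.3825 ≈ 38.56.

z_12 = 38.56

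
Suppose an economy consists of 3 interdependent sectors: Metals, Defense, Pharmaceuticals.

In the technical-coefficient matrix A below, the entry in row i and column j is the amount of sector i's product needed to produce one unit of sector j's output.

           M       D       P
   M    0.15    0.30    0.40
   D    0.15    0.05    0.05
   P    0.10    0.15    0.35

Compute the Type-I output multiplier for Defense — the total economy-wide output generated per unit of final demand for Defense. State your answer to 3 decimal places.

m_D = 2.099

I − A =
  [   0.85    -0.30    -0.40]
  [  -0.15     0.95    -0.05]
  [  -0.10    -0.15     0.65]
Cofactors of I−A, C_ij = (−1)^(i+j)·(minor ij) (rows/columns in the sector order above):
  C_11 = (0.95)(0.65) − (-0.05)(-0.15) = 0.6100
  C_12 = −[(-0.15)(0.65) − (-0.05)(-0.10)] = 0.1025
  C_13 = (-0.15)(-0.15) − (0.95)(-0.10) = 0.1175
  C_21 = −[(-0.30)(0.65) − (-0.40)(-0.15)] = 0.2550
  C_22 = (0.85)(0.65) − (-0.40)(-0.10) = 0.5125
  C_23 = −[(0.85)(-0.15) − (-0.30)(-0.10)] = 0.1575
  C_31 = (-0.30)(-0.05) − (-0.40)(0.95) = 0.3950
  C_32 = −[(0.85)(-0.05) − (-0.40)(-0.15)] = 0.1025
  C_33 = (0.85)(0.95) − (-0.30)(-0.15) = 0.7625
det(I−A) = Σ_j (I−A)_1j·C_1j = (0.85)(0.6100) + (-0.30)(0.1025) + (-0.40)(0.1175) = 0.44075
adj(I−A) = Cᵀ =
  [ 0.6100   0.2550   0.3950]
  [ 0.1025   0.5125   0.1025]
  [ 0.1175   0.1575   0.7625]
(I − A)⁻¹ = adj(I−A) / det(I−A) ≈
  [   1.3840     0.5786     0.8962]
  [   0.2326     1.1628     0.2326]
  [   0.2666     0.3573     1.7300]
The output multiplier for sector j is the column-j sum of the Leontief inverse (I − A)⁻¹ = adj(I−A) / det(I−A).
Column D of adj(I−A): (0.2550, 0.5125, 0.1575); det(I−A) = 0.44075.
m_D = (0.2550 + 0.5125 + 0.1575) / 0.44075 = 0.925 / 0.44075 ≈ 2.099.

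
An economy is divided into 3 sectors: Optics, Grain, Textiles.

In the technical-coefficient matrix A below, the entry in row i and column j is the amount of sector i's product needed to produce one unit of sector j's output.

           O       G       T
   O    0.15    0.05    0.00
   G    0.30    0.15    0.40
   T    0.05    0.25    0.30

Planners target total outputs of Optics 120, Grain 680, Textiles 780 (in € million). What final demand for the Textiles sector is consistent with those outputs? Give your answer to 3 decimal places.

I − A =
  [   0.85    -0.05     0.00]
  [  -0.30     0.85    -0.40]
  [  -0.05    -0.25     0.70]
d = (I − A) x:
  d_O = (+0.85)·120 + (-0.05)·680 + (+0.00)·780 = 68.000
  d_G = (-0.30)·120 + (+0.85)·680 + (-0.40)·780 = 230.000
  d_T = (-0.05)·120 + (-0.25)·680 + (+0.70)·780 = 370.000

d_T = 370.000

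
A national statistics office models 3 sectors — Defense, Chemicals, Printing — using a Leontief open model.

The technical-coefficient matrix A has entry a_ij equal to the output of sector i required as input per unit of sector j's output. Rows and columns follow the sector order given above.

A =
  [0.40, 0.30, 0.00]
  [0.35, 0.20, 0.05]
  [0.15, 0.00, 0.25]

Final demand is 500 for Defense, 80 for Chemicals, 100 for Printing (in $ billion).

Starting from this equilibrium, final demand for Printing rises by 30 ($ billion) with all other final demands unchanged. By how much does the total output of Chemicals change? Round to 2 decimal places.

I − A =
  [   0.60    -0.30     0.00]
  [  -0.35     0.80    -0.05]
  [  -0.15     0.00     0.75]
Cofactors of I−A, C_ij = (−1)^(i+j)·(minor ij) (rows/columns in the sector order above):
  C_11 = (0.80)(0.75) − (-0.05)(0.00) = 0.6000
  C_12 = −[(-0.35)(0.75) − (-0.05)(-0.15)] = 0.2700
  C_13 = (-0.35)(0.00) − (0.80)(-0.15) = 0.1200
  C_21 = −[(-0.30)(0.75) − (0.00)(0.00)] = 0.2250
  C_22 = (0.60)(0.75) − (0.00)(-0.15) = 0.4500
  C_23 = −[(0.60)(0.00) − (-0.30)(-0.15)] = 0.0450
  C_31 = (-0.30)(-0.05) − (0.00)(0.80) = 0.0150
  C_32 = −[(0.60)(-0.05) − (0.00)(-0.35)] = 0.0300
  C_33 = (0.60)(0.80) − (-0.30)(-0.35) = 0.3750
det(I−A) = Σ_j (I−A)_1j·C_1j = (0.60)(0.6000) + (-0.30)(0.2700) + (0.00)(0.1200) = 0.2790
adj(I−A) = Cᵀ =
  [ 0.6000   0.2250   0.0150]
  [ 0.2700   0.4500   0.0300]
  [ 0.1200   0.0450   0.3750]
(I − A)⁻¹ = adj(I−A) / det(I−A) ≈
  [   2.1505     0.8065     0.0538]
  [   0.9677     1.6129     0.1075]
  [   0.4301     0.1613     1.3441]
Δx = (I − A)⁻¹ Δd with Δd having +30 in the Printing component and 0 elsewhere.
So Δx_C = L_CP · (+30), where L_CP = adj(I−A)_CP / det(I−A) = 0.0300 / 0.2790.
Δx_C = 0.0300 × (+30) / 0.2790 = 0.90 / 0.2790 ≈ 3.23.

Δx_C = 3.23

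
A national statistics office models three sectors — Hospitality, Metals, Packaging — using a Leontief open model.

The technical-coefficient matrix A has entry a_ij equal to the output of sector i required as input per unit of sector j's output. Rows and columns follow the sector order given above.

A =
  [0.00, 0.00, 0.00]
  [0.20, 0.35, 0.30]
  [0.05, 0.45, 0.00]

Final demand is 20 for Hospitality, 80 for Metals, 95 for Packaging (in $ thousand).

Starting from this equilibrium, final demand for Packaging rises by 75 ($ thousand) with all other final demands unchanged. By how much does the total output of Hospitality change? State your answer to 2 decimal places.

I − A =
  [   1.00     0.00     0.00]
  [  -0.20     0.65    -0.30]
  [  -0.05    -0.45     1.00]
Cofactors of I−A, C_ij = (−1)^(i+j)·(minor ij) (rows/columns in the sector order above):
  C_11 = (0.65)(1.00) − (-0.30)(-0.45) = 0.5150
  C_12 = −[(-0.20)(1.00) − (-0.30)(-0.05)] = 0.2150
  C_13 = (-0.20)(-0.45) − (0.65)(-0.05) = 0.1225
  C_21 = −[(0.00)(1.00) − (0.00)(-0.45)] = 0.0000
  C_22 = (1.00)(1.00) − (0.00)(-0.05) = 1.0000
  C_23 = −[(1.00)(-0.45) − (0.00)(-0.05)] = 0.4500
  C_31 = (0.00)(-0.30) − (0.00)(0.65) = 0.0000
  C_32 = −[(1.00)(-0.30) − (0.00)(-0.20)] = 0.3000
  C_33 = (1.00)(0.65) − (0.00)(-0.20) = 0.6500
det(I−A) = Σ_j (I−A)_1j·C_1j = (1.00)(0.5150) + (0.00)(0.2150) + (0.00)(0.1225) = 0.5150
adj(I−A) = Cᵀ =
  [ 0.5150   0.0000   0.0000]
  [ 0.2150   1.0000   0.3000]
  [ 0.1225   0.4500   0.6500]
(I − A)⁻¹ = adj(I−A) / det(I−A) ≈
  [   1.0000     0.0000     0.0000]
  [   0.4175     1.9417     0.5825]
  [   0.2379     0.8738     1.2621]
Δx = (I − A)⁻¹ Δd with Δd having +75 in the Packaging component and 0 elsewhere.
So Δx_1 = L_13 · (+75), where L_13 = adj(I−A)_13 / det(I−A) = 0.0000 / 0.5150.
Δx_1 = 0.0000 × (+75) / 0.5150 = 0.00 / 0.5150 = 0.00.

Δx_1 = 0.00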